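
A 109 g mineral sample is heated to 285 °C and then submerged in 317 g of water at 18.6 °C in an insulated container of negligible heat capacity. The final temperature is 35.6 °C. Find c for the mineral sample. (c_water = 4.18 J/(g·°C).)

c ≈ 0.829 J/(g·°C)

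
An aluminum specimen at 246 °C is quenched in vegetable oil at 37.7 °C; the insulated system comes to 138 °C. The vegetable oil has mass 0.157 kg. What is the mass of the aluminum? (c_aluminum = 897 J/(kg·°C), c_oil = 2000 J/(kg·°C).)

Heat lost by the aluminum = heat gained by the oil:
m·897·(246 − 138) = 0.157·2000·(138 − 37.7)
96876 m = 31494  ⇒  m ≈ 0.3251 kg

m ≈ 0.325 kg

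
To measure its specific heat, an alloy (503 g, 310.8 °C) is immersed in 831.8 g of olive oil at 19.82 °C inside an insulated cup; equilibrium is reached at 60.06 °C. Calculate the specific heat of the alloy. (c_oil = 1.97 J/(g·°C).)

c ≈ 0.523 J/(g·°C)

Heat lost by the alloy = heat gained by the oil:
503·c·(310.8 − 60.06) = 831.8·1.97·(60.06 − 19.82)
126122 c = 65939  ⇒  c ≈ 0.5228 J/(g·°C)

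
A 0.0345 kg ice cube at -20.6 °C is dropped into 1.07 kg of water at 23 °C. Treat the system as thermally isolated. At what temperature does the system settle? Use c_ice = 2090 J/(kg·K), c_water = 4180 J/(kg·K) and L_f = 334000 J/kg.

T_f ≈ 19.5 °C

Energy conservation, ΣQ = 0:
ice -20.6→0 °C: 0.0345×2090×20.6 = 1485.4
  melt ice: 0.0345×334000 = 11523
  warm the meltwater: 144.21 T
  water: 4472.6(T − 23)
4616.8 T = 102870 − 13008 = 89861
T ≈ 19.46 °C (positive, so assuming full melt was valid).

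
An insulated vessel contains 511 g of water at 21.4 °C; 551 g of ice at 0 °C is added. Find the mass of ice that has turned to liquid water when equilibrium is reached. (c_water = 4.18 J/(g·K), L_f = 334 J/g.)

Heat available from the water dropping to 0 °C: 511·4.18·21.4 = 45710 J.
Melting all 551 g of ice would need 551·334 = 184034 J.
That's not enough to melt it all — equilibrium is at 0 °C with ice remaining.
m_melted·334 = 45710  ⇒  m_melted ≈ 136.9 g.

m_melted ≈ 137 g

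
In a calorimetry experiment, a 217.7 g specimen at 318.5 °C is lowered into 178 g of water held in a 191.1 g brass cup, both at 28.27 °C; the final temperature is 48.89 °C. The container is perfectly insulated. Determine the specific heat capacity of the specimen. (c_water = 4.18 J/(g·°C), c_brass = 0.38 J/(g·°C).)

c ≈ 0.287 J/(g·°C)

Setting the total heat transfer to zero:
217.7×c×(48.89 − 318.5) + 178×4.18×(48.89 − 28.27) + 191.1×0.38×(48.89 − 28.27) = 0
-58694 c = -16839
c = -16839/-58694 ≈ 0.2869 J/(g·°C)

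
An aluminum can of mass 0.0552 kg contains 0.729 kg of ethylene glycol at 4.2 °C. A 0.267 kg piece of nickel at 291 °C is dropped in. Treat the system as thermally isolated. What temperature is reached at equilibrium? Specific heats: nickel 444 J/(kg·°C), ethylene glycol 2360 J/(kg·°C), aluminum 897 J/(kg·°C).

Taking heat into each body as positive, Σ m c ΔT = 0:
0.267×444×(T − 291) + 0.729×2360×(T − 4.2) + 0.0552×897×(T − 4.2) = 0
118.55(T − 291) + 1720.4(T − 4.2) + 49.51(T − 4.2) = 0
1888.5 T = 41931
T = 41931 / 1888.5 = 22.2 °C

T_f ≈ 22.2 °C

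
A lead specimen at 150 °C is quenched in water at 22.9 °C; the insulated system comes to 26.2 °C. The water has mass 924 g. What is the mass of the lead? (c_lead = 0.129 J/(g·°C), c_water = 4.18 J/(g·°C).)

m ≈ 798 g

Heat lost by the lead = heat gained by the water:
m×0.129×(150 − 26.2) = 924×4.18×(26.2 − 22.9)
15.97 m = 12746  ⇒  m ≈ 798.1 g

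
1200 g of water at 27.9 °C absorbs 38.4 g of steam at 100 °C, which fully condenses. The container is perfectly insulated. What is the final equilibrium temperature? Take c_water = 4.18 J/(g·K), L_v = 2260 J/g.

Energy balance with sensible and latent terms:
latent heat released on condensation: 38.4×2260 = 86784
  condensate cools 100→T: 38.4×4.18×(T − 100) = 160.51(T − 100)
  water warms: 1200×4.18×(T − 27.9) = 5016(T − 27.9)
5176.5 T = 86784 + 16051 + 139946 = 242782
T ≈ 46.90 °C (< 100 °C, so full condensation is consistent).

T_f ≈ 46.9 °C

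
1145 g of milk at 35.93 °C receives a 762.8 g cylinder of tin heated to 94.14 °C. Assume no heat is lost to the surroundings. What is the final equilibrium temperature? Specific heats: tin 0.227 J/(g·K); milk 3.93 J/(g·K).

Setting the total heat transfer to zero:
762.8·0.227·(T − 94.14) + 1145·3.93·(T − 35.93) = 0
173.16(T − 94.14) + 4499.9(T − 35.93) = 0
4673 T = 177980
T = 177980 / 4673 = 38.1 °C

T_f ≈ 38.1 °C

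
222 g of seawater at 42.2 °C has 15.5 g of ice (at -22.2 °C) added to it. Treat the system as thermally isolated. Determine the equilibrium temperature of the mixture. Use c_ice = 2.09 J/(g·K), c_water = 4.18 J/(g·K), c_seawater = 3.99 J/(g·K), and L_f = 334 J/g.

Let T be the final temperature. ΣQ_i = 0:
ice -22.2→0 °C: 15.5×2.09×22.2 = 719.17; latent heat to melt: 15.5×334 = 5177; warm the meltwater: 64.79 T; seawater cools: 222×3.99×(T − 42.2) = 885.78(T − 42.2)
950.57 T = 37380 − 5896.2 = 31484
T ≈ 33.12 °C (positive, so assuming full melt was valid).

T_f ≈ 33.1 °C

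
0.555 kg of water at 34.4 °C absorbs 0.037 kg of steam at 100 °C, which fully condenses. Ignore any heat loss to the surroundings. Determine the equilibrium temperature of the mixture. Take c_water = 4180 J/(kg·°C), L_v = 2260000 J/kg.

T_f ≈ 72.3 °C

Setting the total heat transfer to zero:
latent heat released on condensation: 0.037×2260000 = 83620; condensate cools 100→T: 0.037×4180×(T − 100) = 154.66(T − 100); water warms: 0.555×4180×(T − 34.4) = 2319.9(T − 34.4)
2474.6 T = 83620 + 15466 + 79805 = 178891
T ≈ 72.29 °C (< 100 °C, so full condensation is consistent).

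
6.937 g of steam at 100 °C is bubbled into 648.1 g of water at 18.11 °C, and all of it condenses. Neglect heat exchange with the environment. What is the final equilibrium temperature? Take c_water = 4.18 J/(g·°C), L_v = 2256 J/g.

T_f ≈ 24.7 °C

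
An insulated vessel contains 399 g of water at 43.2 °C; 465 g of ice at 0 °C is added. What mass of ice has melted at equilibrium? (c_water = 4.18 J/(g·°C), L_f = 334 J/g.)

m_melted ≈ 216 g

Water can give up m c ΔT = 399×4.18×43.2 = 72050 J before reaching 0 °C.
To melt every bit of ice: 465×334 = 155310 J.
72050 J < 155310 J, so only part of the ice melts and the system sits at 0 °C.
Mass melted = 72050/334 ≈ 215.7 g.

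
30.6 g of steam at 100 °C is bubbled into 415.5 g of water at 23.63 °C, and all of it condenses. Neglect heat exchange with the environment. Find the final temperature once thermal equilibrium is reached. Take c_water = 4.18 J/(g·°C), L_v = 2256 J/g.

T_f ≈ 65.9 °C

Taking heat into each body as positive, Σ m c ΔT = 0:
condense steam: −30.6·2256 = −69034
  condensate cools 100→T: 30.6·4.18·(T − 100) = 127.91(T − 100)
  water warms: 415.5·4.18·(T − 23.63) = 1736.8(T − 23.63)
1864.7 T = 69034 + 12791 + 41040 = 122865
T ≈ 65.89 °C, under the boiling point, so the assumption holds.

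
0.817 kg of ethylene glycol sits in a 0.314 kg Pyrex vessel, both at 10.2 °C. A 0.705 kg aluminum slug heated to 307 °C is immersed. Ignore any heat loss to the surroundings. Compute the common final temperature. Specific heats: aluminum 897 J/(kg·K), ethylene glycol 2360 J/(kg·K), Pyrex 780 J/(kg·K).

Energy conservation, ΣQ = 0:
0.705·897·(T − 307) + 0.817·2360·(T − 10.2) + 0.314·780·(T − 10.2) = 0
632.38(T − 307) + 1928.1(T − 10.2) + 244.92(T − 10.2) = 0
(632.38 + 1928.1 + 244.92) T = 632.38·307 + 1928.1·10.2 + 244.92·10.2
T = 216307 / 2805.4 = 77.1 °C

T_f ≈ 77.1 °C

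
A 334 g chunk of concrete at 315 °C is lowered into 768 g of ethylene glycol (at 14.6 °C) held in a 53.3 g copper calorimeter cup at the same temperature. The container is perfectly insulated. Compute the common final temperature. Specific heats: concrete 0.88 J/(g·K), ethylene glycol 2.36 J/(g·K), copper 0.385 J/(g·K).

T_f ≈ 56.1 °C

Conservation of energy gives ΣQ = 0:
334×0.88×(T − 315) + 768×2.36×(T − 14.6) + 53.3×0.385×(T − 14.6) = 0
(293.92 + 1812.5 + 20.52) T = 293.92×315 + 1812.5×14.6 + 20.52×14.6
T = 119347 / 2126.9 = 56.1 °C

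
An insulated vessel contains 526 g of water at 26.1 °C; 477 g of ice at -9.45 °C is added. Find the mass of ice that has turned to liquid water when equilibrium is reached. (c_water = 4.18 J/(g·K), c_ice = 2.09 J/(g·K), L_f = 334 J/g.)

m_melted ≈ 144 g

Heat available from the water dropping to 0 °C: 526×4.18×26.1 = 57386 J.
Of that, 477×2.09×9.45 = 9421 J goes to bring the ice to 0 °C, leaving 47965 J.
Melting all 477 g of ice would need 477×334 = 159318 J.
Since 47965 < 159318 J, not all the ice melts; equilibrium is at 0 °C.
m_melted×334 = 47965  ⇒  m_melted ≈ 143.6 g.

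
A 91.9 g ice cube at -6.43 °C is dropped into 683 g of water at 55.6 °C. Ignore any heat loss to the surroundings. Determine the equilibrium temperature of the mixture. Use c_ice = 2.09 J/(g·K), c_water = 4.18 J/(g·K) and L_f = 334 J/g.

Taking heat into each body as positive, Σ m c ΔT = 0:
warm ice to 0 °C: 91.9×2.09×(0 − (-6.43)) = 1235; latent heat to melt: 91.9×334 = 30695; meltwater 0→T: 91.9×4.18×T = 384.14 T; water: 2854.9(T − 55.6)
3239.1 T = 158735 − 31930 = 126805
T ≈ 39.15 °C — above 0 °C, consistent with complete melting.

T_f ≈ 39.1 °C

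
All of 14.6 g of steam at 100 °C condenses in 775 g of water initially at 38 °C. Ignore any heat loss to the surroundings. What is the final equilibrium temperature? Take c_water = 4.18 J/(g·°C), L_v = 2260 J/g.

T_f ≈ 49.1 °C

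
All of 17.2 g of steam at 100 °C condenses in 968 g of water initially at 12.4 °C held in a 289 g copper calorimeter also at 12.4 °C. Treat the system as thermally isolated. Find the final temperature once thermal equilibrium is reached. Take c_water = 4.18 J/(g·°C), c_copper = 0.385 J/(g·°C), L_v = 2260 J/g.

T_f ≈ 23.1 °C

Taking heat into each body as positive, Σ m c ΔT = 0:
steam→water at 100 °C releases m L_v = 17.2·2260 = 38872; condensed water 100 °C→T: 71.9(T − 100); original water: 4046.2(T − 12.4); cup: 111.27(T − 12.4)
4229.4 T = 38872 + 7189.6 + 51553 = 97615
T ≈ 23.08 °C, under the boiling point, so the assumption holds.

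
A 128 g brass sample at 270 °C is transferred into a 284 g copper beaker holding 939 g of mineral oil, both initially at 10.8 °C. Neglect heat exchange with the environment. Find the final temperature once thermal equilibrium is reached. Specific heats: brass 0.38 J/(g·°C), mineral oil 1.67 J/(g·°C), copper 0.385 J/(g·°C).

T_f ≈ 18.1 °C

Conservation of energy gives ΣQ = 0:
128*0.38*(T − 270) + 939*1.67*(T − 10.8) + 284*0.385*(T − 10.8) = 0
48.64(T − 270) + 1568.1(T − 10.8) + 109.34(T − 10.8) = 0
1726.1 T = 31249
T = 31249/1726.1 ≈ 18.10 °C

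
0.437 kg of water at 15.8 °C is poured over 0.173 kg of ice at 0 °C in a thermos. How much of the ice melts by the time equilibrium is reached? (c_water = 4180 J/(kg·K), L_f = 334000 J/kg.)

Cooling the water to 0 °C releases 0.437×4180×15.8 = 28861 J.
Melting all 0.173 kg of ice would need 0.173×334000 = 57782 J.
28861 J < 57782 J, so only part of the ice melts and the system sits at 0 °C.
m_melted×334000 = 28861  ⇒  m_melted ≈ 0.08641 kg.

m_melted ≈ 0.0864 kg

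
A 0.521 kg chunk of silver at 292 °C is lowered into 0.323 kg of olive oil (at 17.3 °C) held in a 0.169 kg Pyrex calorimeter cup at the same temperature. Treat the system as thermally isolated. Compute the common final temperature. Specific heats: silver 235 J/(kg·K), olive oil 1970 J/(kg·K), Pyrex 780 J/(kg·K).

T_f ≈ 55.1 °C

T_f = Σ m_i c_i T_i / Σ m_i c_i:
T_f = (122.44·292 + 636.31·17.3 + 131.82·17.3) / (122.44 + 636.31 + 131.82)
    = 49040 / 890.57 ≈ 55.07 °C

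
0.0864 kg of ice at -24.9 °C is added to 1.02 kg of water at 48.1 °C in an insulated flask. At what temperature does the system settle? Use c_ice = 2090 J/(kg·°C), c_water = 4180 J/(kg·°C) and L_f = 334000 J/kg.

Energy balance with sensible and latent terms:
ice -24.9→0 °C: 0.0864·2090·24.9 = 4496.3; latent heat to melt: 0.0864·334000 = 28858; warm the meltwater: 361.15 T; water: 4263.6(T − 48.1)
4624.8 T = 205079 − 33354 = 171725
T ≈ 37.13 °C. Since T > 0 °C, the all-ice-melts assumption holds.

T_f ≈ 37.1 °C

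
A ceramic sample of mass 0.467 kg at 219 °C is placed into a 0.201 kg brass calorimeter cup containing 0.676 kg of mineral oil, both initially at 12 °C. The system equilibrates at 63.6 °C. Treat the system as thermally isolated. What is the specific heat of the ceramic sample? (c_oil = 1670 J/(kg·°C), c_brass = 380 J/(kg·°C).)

Let T be the final temperature. ΣQ_i = 0:
0.467×c×(63.6 − 219) + 0.676×1670×(63.6 − 12) + 0.201×380×(63.6 − 12) = 0
-72.57 c = -62193
c = -62193/-72.57 ≈ 857 J/(kg·°C)

c ≈ 857 J/(kg·°C)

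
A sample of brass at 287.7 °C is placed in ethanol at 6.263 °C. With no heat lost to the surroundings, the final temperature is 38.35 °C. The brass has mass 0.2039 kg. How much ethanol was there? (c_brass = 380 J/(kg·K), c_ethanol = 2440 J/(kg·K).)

m ≈ 0.247 kg

|Q_brass| = |Q_ethanol|:
0.2039·380·(287.7 − 38.35) = m·2440·(38.35 − 6.263)
78292 m = 19320  ⇒  m ≈ 0.2468 kg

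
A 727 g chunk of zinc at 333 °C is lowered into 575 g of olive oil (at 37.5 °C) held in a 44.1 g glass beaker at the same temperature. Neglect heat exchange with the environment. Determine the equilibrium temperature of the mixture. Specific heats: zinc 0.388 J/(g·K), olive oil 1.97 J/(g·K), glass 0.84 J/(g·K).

T_f ≈ 94.9 °C

Net heat exchanged in the isolated system is zero:
727·0.388·(T − 333) + 575·1.97·(T − 37.5) + 44.1·0.84·(T − 37.5) = 0
282.08(T − 333) + 1132.8(T − 37.5) + 37.04(T − 37.5) = 0
(282.08 + 1132.8 + 37.04) T = 282.08·333 + 1132.8·37.5 + 37.04·37.5
T = 137799 / 1451.9 = 94.9 °C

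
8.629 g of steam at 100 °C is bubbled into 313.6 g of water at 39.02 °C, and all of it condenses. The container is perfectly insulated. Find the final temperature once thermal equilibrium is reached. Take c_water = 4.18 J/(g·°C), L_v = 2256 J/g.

T_f ≈ 55.1 °C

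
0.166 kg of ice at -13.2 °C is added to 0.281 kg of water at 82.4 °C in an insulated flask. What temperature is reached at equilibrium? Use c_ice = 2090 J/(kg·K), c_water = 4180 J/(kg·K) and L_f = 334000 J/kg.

T_f ≈ 19.7 °C

Taking heat into each body as positive, Σ m c ΔT = 0:
warm ice to 0 °C: 0.166·2090·(0 − (-13.2)) = 4579.6; fusion: m_ice L_f = 0.166·334000 = 55444; meltwater 0→T: 0.166·4180·T = 693.88 T; water cools: 0.281·4180·(T − 82.4) = 1174.6(T − 82.4)
1868.5 T = 96785 − 60024 = 36762
T ≈ 19.67 °C. Since T > 0 °C, the all-ice-melts assumption holds.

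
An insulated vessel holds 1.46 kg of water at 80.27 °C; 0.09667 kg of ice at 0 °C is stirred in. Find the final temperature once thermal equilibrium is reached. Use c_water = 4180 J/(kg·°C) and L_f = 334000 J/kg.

T_f ≈ 70.3 °C

Taking heat into each body as positive, Σ m c ΔT = 0:
fusion: m_ice L_f = 0.09667·334000 = 32288; warm the meltwater: 404.08 T; water cools: 1.46·4180·(T − 80.27) = 6102.8(T − 80.27)
6506.9 T = 489872 − 32288 = 457584
T ≈ 70.32 °C (positive, so assuming full melt was valid).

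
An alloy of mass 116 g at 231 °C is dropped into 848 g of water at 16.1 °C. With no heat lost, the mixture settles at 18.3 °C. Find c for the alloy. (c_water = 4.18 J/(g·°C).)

c ≈ 0.316 J/(g·°C)

Let T be the final temperature. ΣQ_i = 0:
116·c·(18.3 − 231) + 848·4.18·(18.3 − 16.1) = 0
-24673 c = -7798.2
c = -7798.2/-24673 ≈ 0.3161 J/(g·°C)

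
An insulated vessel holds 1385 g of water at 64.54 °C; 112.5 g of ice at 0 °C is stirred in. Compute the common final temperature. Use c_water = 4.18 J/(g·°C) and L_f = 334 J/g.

Conservation of energy gives ΣQ = 0:
melt ice: 112.5·334 = 37575; meltwater 0→T: 112.5·4.18·T = 470.25 T; water: 5789.3(T − 64.54)
6259.5 T = 373641 − 37575 = 336066
T ≈ 53.69 °C. Since T > 0 °C, the all-ice-melts assumption holds.

T_f ≈ 53.7 °C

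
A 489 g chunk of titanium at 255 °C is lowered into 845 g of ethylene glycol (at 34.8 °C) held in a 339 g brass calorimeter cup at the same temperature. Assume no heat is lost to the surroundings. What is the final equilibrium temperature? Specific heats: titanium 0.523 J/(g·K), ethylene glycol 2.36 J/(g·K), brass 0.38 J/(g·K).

T_f ≈ 58.5 °C

Setting the total heat transfer to zero:
489·0.523·(T − 255) + 845·2.36·(T − 34.8) + 339·0.38·(T − 34.8) = 0
255.75(T − 255) + 1994.2(T − 34.8) + 128.82(T − 34.8) = 0
2378.8 T = 139097
T = 139097 / 2378.8 = 58.5 °C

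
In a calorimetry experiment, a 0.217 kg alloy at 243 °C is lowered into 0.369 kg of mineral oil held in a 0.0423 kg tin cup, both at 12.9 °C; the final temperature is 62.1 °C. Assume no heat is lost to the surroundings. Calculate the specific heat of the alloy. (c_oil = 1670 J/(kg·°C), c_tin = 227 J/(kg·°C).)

Net heat exchanged in the isolated system is zero:
0.217·c·(62.1 − 243) + 0.369·1670·(62.1 − 12.9) + 0.0423·227·(62.1 − 12.9) = 0
-39.26 c = -30791
c = -30791/-39.26 ≈ 784.4 J/(kg·°C)

c ≈ 784 J/(kg·°C)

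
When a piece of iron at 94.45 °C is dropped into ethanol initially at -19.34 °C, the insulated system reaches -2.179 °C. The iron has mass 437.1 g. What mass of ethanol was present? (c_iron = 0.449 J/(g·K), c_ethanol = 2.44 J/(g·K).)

|Q_iron| = |Q_ethanol|:
437.1·0.449·(94.45 − -2.179) = m·2.44·(-2.179 − (-19.34))
41.87 m = 18964  ⇒  m ≈ 452.9 g

m ≈ 453 g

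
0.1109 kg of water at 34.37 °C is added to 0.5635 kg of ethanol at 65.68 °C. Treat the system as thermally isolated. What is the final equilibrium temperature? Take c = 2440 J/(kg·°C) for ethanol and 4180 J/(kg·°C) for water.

T_f ≈ 57.8 °C

With ΣQ=0 the equilibrium temperature is the m·c-weighted mean:
T_f = (1374.9*65.68 + 463.56*34.37) / (1374.9 + 463.56)
    = 106239 / 1838.5 ≈ 57.79 °C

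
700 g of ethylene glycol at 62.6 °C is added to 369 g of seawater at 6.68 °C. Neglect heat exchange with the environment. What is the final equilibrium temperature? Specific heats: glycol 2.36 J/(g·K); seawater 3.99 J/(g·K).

T_f is the heat-capacity-weighted average of the initial temperatures:
T_f = (1652×62.6 + 1472.3×6.68) / (1652 + 1472.3)
    = 113250 / 3124.3 ≈ 36.25 °C

T_f ≈ 36.2 °C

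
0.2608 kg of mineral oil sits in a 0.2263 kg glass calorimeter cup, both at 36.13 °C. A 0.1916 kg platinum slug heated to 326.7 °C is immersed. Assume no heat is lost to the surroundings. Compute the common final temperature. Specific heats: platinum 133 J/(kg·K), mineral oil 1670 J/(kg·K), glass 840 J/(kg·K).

Let T be the final temperature. ΣQ_i = 0:
0.1916*133*(T − 326.7) + 0.2608*1670*(T − 36.13) + 0.2263*840*(T − 36.13) = 0
25.48(T − 326.7) + 435.54(T − 36.13) + 190.09(T − 36.13) = 0
(25.48 + 435.54 + 190.09) T = 25.48*326.7 + 435.54*36.13 + 190.09*36.13
T ≈ 47.50 °C

T_f ≈ 47.5 °C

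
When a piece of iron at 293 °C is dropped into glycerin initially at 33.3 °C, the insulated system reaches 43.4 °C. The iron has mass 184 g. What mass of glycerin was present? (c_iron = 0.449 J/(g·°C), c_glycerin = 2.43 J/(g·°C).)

m ≈ 840 g

Conservation of energy gives ΣQ = 0:
184×0.449×(43.4 − 293) + m×2.43×(43.4 − 33.3) = 0
24.54 m = 20621
m = 20621/24.54 ≈ 840.2 g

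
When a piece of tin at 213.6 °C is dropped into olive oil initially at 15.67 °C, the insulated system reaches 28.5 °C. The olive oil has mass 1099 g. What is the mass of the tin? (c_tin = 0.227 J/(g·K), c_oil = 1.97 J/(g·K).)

m ≈ 661 g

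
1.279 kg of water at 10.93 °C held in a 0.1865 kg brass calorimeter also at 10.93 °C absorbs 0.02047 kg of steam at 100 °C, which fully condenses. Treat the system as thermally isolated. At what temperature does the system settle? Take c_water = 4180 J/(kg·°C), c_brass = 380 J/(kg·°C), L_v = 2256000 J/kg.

T_f ≈ 20.7 °C

Heat gained plus heat lost sum to zero:
condense steam: −0.02047·2256000 = −46180; condensed water 100 °C→T: 85.56(T − 100); original water: 5346.2(T − 10.93); brass cup: 0.1865·380·(T − 10.93) = 70.87(T − 10.93)
5502.7 T = 46180 + 8556.5 + 59209 = 113946
T ≈ 20.71 °C, under the boiling point, so the assumption holds.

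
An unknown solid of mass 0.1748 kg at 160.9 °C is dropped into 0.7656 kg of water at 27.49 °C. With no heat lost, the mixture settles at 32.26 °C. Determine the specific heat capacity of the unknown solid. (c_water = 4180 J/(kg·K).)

c ≈ 679 J/(kg·K)

Let T be the final temperature. ΣQ_i = 0:
0.1748·c·(32.26 − 160.9) + 0.7656·4180·(32.26 − 27.49) = 0
-22.49 c = -15265
c = -15265/-22.49 ≈ 678.9 J/(kg·K)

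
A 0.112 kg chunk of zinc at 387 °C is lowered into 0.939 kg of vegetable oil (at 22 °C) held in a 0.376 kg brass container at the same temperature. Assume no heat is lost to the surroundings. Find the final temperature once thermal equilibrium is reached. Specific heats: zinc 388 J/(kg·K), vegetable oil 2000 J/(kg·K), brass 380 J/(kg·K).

T_f ≈ 29.7 °C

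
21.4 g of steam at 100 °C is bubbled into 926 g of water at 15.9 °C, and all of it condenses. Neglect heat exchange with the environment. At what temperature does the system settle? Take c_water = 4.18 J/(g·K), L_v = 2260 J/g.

Energy balance with sensible and latent terms:
latent heat released on condensation: 21.4·2260 = 48364
  condensed water 100 °C→T: 89.45(T − 100)
  original water: 3870.7(T − 15.9)
3960.1 T = 48364 + 8945.2 + 61544 = 118853
T ≈ 30.01 °C — below 100 °C, confirming all the steam condensed.

T_f ≈ 30.0 °C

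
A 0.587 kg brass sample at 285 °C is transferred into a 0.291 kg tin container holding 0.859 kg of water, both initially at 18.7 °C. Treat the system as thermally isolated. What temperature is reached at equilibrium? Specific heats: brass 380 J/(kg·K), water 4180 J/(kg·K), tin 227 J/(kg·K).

T_f ≈ 34.0 °C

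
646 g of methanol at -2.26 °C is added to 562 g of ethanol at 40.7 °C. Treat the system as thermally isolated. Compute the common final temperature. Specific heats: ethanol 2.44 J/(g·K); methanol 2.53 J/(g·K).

Setting the total heat transfer to zero:
562*2.44*(T − 40.7) + 646*2.53*(T − (-2.26)) = 0
1371.3(T − 40.7) + 1634.4(T − (-2.26)) = 0
3005.7 T = 52117
T = 52117/3005.7 ≈ 17.34 °C

T_f ≈ 17.3 °C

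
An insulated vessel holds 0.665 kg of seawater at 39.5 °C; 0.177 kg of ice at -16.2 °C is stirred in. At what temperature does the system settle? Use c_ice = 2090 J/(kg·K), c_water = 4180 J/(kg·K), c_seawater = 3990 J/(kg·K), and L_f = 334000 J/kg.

T_f ≈ 11.7 °C

Conservation of energy gives ΣQ = 0:
warm ice to 0 °C: 0.177·2090·(0 − (-16.2)) = 5992.9; melt ice: 0.177·334000 = 59118; warm the meltwater: 739.86 T; seawater: 2653.4(T − 39.5)
3393.2 T = 104807 − 65111 = 39696
T ≈ 11.70 °C (positive, so assuming full melt was valid).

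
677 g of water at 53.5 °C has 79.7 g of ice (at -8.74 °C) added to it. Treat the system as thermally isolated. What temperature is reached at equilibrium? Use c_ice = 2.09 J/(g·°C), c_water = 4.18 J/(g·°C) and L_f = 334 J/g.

T_f ≈ 39.0 °C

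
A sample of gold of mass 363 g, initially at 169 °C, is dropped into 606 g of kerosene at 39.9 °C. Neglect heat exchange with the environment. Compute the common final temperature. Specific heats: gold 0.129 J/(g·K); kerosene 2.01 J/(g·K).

T_f ≈ 44.7 °C

Taking heat into each body as positive, Σ m c ΔT = 0:
363×0.129×(T − 169) + 606×2.01×(T − 39.9) = 0
46.83(T − 169) + 1218.1(T − 39.9) = 0
(46.83 + 1218.1) T = 46.83×169 + 1218.1×39.9
T = 56514/1264.9 ≈ 44.68 °C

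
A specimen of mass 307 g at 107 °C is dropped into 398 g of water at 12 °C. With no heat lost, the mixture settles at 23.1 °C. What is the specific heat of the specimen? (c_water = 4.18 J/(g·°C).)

c ≈ 0.717 J/(g·°C)

Let T be the final temperature. ΣQ_i = 0:
307×c×(23.1 − 107) + 398×4.18×(23.1 − 12) = 0
-25757 c = -18466
c = -18466/-25757 ≈ 0.7169 J/(g·°C)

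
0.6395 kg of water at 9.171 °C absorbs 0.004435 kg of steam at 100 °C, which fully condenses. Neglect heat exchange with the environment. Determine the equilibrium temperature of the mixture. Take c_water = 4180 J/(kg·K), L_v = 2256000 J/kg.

T_f ≈ 13.5 °C

Heat gained plus heat lost sum to zero:
steam→water at 100 °C releases m L_v = 0.004435·2256000 = 10005; condensed water 100 °C→T: 18.54(T − 100); original water: 2673.1(T − 9.171)
2691.6 T = 10005 + 1853.8 + 24515 = 36374
T ≈ 13.51 °C (< 100 °C, so full condensation is consistent).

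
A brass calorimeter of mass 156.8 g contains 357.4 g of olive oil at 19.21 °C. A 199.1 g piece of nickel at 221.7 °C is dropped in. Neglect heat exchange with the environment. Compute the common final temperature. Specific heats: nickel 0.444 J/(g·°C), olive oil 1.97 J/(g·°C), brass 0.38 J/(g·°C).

T_f ≈ 40.2 °C

With ΣQ=0 the equilibrium temperature is the m·c-weighted mean:
T_f = (88.4*221.7 + 704.08*19.21 + 59.58*19.21) / (88.4 + 704.08 + 59.58)
    = 34268 / 852.06 ≈ 40.22 °C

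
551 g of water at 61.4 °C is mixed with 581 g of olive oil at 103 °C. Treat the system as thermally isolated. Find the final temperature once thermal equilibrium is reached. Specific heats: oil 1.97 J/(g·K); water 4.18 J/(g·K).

T_f ≈ 75.2 °C

T_f = Σ m_i c_i T_i / Σ m_i c_i:
T_f = (1144.6·103 + 2303.2·61.4) / (1144.6 + 2303.2)
    = 259306 / 3447.8 ≈ 75.21 °C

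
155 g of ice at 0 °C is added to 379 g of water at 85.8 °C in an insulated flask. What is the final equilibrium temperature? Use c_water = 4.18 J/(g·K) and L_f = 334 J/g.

T_f ≈ 37.7 °C

Conservation of energy gives ΣQ = 0:
melt ice: 155·334 = 51770; meltwater 0→T: 155·4.18·T = 647.9 T; water cools: 379·4.18·(T − 85.8) = 1584.2(T − 85.8)
2232.1 T = 135926 − 51770 = 84156
T ≈ 37.70 °C. Since T > 0 °C, the all-ice-melts assumption holds.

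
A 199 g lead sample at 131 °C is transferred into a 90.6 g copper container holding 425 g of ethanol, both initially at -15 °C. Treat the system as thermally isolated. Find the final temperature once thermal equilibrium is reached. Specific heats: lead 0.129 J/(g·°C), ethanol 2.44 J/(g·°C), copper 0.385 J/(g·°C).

T_f ≈ -11.6 °C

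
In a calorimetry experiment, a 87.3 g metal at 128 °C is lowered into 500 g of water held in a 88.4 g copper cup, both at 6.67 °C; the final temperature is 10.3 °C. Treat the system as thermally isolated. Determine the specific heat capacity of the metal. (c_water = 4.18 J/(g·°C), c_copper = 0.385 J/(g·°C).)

Heat gained plus heat lost sum to zero:
87.3×c×(10.3 − 128) + 500×4.18×(10.3 − 6.67) + 88.4×0.385×(10.3 − 6.67) = 0
-10275 c = -7710.2
c = -7710.2/-10275 ≈ 0.7504 J/(g·°C)

c ≈ 0.75 J/(g·°C)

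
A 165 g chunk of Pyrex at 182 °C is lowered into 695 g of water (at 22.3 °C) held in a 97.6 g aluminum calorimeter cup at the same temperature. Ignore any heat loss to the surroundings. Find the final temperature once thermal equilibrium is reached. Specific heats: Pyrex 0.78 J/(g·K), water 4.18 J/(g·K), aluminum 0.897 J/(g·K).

T_f ≈ 28.9 °C

Let T be the final temperature. ΣQ_i = 0:
165*0.78*(T − 182) + 695*4.18*(T − 22.3) + 97.6*0.897*(T − 22.3) = 0
(128.7 + 2905.1 + 87.55) T = 128.7*182 + 2905.1*22.3 + 87.55*22.3
T = 90159/3121.3 ≈ 28.88 °C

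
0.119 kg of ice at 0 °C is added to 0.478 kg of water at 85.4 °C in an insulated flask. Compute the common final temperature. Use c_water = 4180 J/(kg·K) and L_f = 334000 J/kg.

T_f ≈ 52.4 °C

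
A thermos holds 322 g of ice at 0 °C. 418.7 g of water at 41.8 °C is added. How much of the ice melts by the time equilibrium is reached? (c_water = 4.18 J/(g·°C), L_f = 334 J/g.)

m_melted ≈ 219 g

Heat available from the water dropping to 0 °C: 418.7×4.18×41.8 = 73157 J.
Melting all 322 g of ice would need 322×334 = 107548 J.
73157 J < 107548 J, so only part of the ice melts and the system sits at 0 °C.
m_melted×334 = 73157  ⇒  m_melted ≈ 219 g.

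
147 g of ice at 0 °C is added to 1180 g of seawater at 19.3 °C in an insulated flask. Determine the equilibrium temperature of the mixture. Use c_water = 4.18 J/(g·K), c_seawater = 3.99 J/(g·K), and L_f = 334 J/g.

Setting the total heat transfer to zero:
latent heat to melt: 147×334 = 49098; meltwater 0→T: 147×4.18×T = 614.46 T; seawater: 4708.2(T − 19.3)
5322.7 T = 90868 − 49098 = 41770
T ≈ 7.85 °C — above 0 °C, consistent with complete melting.

T_f ≈ 7.8 °C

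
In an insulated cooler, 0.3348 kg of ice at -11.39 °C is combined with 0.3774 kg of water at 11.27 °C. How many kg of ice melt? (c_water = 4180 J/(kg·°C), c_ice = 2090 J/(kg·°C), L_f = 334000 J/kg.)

Water can give up m c ΔT = 0.3774×4180×11.27 = 17779 J before reaching 0 °C.
Of that, 0.3348×2090×11.39 = 7969.9 J goes to bring the ice to 0 °C, leaving 9808.8 J.
To melt every bit of ice: 0.3348×334000 = 111823 J.
That's not enough to melt it all — equilibrium is at 0 °C with ice remaining.
m_melt = 9808.8 / L_f = 0.02937 kg.

m_melted ≈ 0.0294 kg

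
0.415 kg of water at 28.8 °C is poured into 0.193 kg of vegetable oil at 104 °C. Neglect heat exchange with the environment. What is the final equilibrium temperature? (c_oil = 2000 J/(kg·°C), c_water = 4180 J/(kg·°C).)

Heat gained plus heat lost sum to zero:
0.193·2000·(T − 104) + 0.415·4180·(T − 28.8) = 0
386(T − 104) + 1734.7(T − 28.8) = 0
2120.7 T = 90103
T ≈ 42.49 °C

T_f ≈ 42.5 °C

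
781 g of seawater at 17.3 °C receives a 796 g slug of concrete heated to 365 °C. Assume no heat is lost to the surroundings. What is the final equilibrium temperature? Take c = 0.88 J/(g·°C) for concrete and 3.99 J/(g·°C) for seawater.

Let T be the final temperature. ΣQ_i = 0:
796·0.88·(T − 365) + 781·3.99·(T − 17.3) = 0
(700.48 + 3116.2) T = 700.48·365 + 3116.2·17.3
T ≈ 81.11 °C

T_f ≈ 81.1 °C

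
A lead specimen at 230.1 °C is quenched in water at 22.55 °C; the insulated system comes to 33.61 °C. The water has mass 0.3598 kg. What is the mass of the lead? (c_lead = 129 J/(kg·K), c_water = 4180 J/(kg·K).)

Heat lost by the lead = heat gained by the water:
m×129×(230.1 − 33.61) = 0.3598×4180×(33.61 − 22.55)
25347 m = 16634  ⇒  m ≈ 0.6562 kg

m ≈ 0.656 kg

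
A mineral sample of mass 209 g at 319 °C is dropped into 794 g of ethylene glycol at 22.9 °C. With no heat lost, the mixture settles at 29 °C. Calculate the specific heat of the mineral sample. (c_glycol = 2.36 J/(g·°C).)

Heat lost by the mineral sample = heat gained by the glycol:
209·c·(319 − 29) = 794·2.36·(29 − 22.9)
60610 c = 11430  ⇒  c ≈ 0.1886 J/(g·°C)

c ≈ 0.189 J/(g·°C)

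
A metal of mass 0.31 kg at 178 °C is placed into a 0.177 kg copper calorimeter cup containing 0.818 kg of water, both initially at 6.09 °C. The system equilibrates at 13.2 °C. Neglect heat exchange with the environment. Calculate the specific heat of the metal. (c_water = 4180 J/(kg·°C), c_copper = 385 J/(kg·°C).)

Conservation of energy gives ΣQ = 0:
0.31·c·(13.2 − 178) + 0.818·4180·(13.2 − 6.09) + 0.177·385·(13.2 − 6.09) = 0
-51.09 c = -24795
c = -24795/-51.09 ≈ 485.3 J/(kg·°C)

c ≈ 485 J/(kg·°C)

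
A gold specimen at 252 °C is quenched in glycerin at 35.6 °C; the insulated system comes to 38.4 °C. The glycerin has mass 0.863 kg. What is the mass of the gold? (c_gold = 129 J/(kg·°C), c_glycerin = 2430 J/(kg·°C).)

m ≈ 0.213 kg

Let T be the final temperature. ΣQ_i = 0:
m·129·(38.4 − 252) + 0.863·2430·(38.4 − 35.6) = 0
-27554 m = -5871.9
m = -5871.9/-27554 ≈ 0.2131 kg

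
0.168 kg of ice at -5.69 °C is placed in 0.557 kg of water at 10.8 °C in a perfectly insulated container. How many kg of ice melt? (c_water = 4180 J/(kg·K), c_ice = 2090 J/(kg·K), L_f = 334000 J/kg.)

Cooling the water to 0 °C releases 0.557·4180·10.8 = 25145 J.
Warming the ice to 0 °C takes 0.168·2090·5.69 = 1997.9 J, leaving 23147 J for melting.
To melt every bit of ice: 0.168·334000 = 56112 J.
That's not enough to melt it all — equilibrium is at 0 °C with ice remaining.
Mass melted = 23147/334000 ≈ 0.0693 kg.

m_melted ≈ 0.0693 kg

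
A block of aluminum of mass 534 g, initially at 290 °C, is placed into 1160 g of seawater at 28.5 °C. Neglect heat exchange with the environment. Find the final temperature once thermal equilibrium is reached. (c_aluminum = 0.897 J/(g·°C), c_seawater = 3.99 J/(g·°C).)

T_f ≈ 53.0 °C

Setting the total heat transfer to zero:
534*0.897*(T − 290) + 1160*3.99*(T − 28.5) = 0
(479 + 4628.4) T = 479*290 + 4628.4*28.5
T ≈ 53.02 °C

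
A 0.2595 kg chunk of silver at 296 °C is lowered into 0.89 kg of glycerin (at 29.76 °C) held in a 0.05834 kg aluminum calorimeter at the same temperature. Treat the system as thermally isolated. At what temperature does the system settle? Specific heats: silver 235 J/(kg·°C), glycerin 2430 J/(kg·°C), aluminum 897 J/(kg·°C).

T_f ≈ 36.9 °C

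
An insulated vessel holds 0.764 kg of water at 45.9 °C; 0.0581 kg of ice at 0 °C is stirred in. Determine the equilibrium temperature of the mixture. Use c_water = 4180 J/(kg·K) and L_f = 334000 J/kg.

T_f ≈ 37.0 °C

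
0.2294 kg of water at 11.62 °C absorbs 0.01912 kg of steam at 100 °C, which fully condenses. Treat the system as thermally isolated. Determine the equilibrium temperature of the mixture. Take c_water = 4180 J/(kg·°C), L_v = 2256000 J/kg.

T_f ≈ 59.9 °C

Taking heat into each body as positive, Σ m c ΔT = 0:
latent heat released on condensation: 0.01912·2256000 = 43135; condensed water 100 °C→T: 79.92(T − 100); water warms: 0.2294·4180·(T − 11.62) = 958.89(T − 11.62)
1038.8 T = 43135 + 7992.2 + 11142 = 62269
T ≈ 59.94 °C (< 100 °C, so full condensation is consistent).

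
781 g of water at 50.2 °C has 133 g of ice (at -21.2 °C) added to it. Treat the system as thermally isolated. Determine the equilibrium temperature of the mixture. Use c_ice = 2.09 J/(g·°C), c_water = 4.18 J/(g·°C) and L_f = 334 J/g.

Setting the total heat transfer to zero:
ice -21.2→0 °C: 133·2.09·21.2 = 5893; fusion: m_ice L_f = 133·334 = 44422; warm the meltwater: 555.94 T; water cools: 781·4.18·(T − 50.2) = 3264.6(T − 50.2)
3820.5 T = 163882 − 50315 = 113567
T ≈ 29.73 °C. Since T > 0 °C, the all-ice-melts assumption holds.

T_f ≈ 29.7 °C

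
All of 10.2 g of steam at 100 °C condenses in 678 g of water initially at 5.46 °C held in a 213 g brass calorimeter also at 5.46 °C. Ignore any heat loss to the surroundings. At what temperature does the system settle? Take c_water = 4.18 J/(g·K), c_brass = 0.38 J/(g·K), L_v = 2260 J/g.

T_f ≈ 14.6 °C

Conservation of energy gives ΣQ = 0:
steam→water at 100 °C releases m L_v = 10.2·2260 = 23052; condensate cools 100→T: 10.2·4.18·(T − 100) = 42.64(T − 100); original water: 2834(T − 5.46); brass cup: 213·0.38·(T − 5.46) = 80.94(T − 5.46)
2957.6 T = 23052 + 4263.6 + 15916 = 43231
T ≈ 14.62 °C, under the boiling point, so the assumption holds.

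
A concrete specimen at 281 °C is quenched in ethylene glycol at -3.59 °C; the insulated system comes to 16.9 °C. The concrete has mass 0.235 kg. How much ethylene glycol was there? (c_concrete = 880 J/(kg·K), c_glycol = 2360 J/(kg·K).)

m ≈ 1.13 kg

Heat lost by the concrete = heat gained by the glycol:
0.235·880·(281 − 16.9) = m·2360·(16.9 − (-3.59))
48356 m = 54616  ⇒  m ≈ 1.129 kg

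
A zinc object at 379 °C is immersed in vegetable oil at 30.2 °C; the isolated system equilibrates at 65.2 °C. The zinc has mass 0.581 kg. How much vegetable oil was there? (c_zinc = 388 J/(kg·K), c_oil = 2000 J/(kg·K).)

Conservation of energy gives ΣQ = 0:
0.581·388·(65.2 − 379) + m·2000·(65.2 − 30.2) = 0
70000 m = 70739
m = 70739/70000 ≈ 1.011 kg

m ≈ 1.01 kg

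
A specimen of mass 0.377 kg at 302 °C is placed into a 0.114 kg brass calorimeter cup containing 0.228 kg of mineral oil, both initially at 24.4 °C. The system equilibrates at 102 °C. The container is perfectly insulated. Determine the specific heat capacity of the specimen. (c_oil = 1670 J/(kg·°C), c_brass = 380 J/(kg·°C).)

c ≈ 436 J/(kg·°C)

Setting the total heat transfer to zero:
0.377×c×(102 − 302) + 0.228×1670×(102 − 24.4) + 0.114×380×(102 − 24.4) = 0
-75.4 c = -32909
c = -32909/-75.4 ≈ 436.5 J/(kg·°C)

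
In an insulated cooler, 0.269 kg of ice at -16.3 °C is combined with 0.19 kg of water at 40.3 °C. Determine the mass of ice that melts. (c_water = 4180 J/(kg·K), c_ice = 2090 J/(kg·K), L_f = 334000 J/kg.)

m_melted ≈ 0.0684 kg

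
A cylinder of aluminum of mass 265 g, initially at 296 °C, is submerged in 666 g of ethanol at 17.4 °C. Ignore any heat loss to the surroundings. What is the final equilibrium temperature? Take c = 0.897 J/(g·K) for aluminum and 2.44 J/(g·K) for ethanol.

T_f ≈ 53.0 °C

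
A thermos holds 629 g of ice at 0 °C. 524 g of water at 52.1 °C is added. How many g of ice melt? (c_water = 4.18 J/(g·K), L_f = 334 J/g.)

Cooling the water to 0 °C releases 524×4.18×52.1 = 114116 J.
Melting all 629 g of ice would need 629×334 = 210086 J.
That's not enough to melt it all — equilibrium is at 0 °C with ice remaining.
Mass melted = 114116/334 ≈ 341.7 g.

m_melted ≈ 342 g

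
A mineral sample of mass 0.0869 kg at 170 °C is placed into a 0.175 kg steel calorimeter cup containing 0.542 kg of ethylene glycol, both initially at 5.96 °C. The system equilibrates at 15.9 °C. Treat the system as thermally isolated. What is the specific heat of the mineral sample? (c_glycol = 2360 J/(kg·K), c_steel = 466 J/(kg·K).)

Energy conservation, ΣQ = 0:
0.0869·c·(15.9 − 170) + 0.542·2360·(15.9 − 5.96) + 0.175·466·(15.9 − 5.96) = 0
-13.39 c = -13525
c = -13525/-13.39 ≈ 1010 J/(kg·K)

c ≈ 1010 J/(kg·K)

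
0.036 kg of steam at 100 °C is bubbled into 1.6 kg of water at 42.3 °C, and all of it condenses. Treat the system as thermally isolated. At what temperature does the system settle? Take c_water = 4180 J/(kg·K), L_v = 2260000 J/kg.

T_f ≈ 55.5 °C

Energy conservation, ΣQ = 0:
steam→water at 100 °C releases m L_v = 0.036·2260000 = 81360
  condensed water 100 °C→T: 150.48(T − 100)
  original water: 6688(T − 42.3)
6838.5 T = 81360 + 15048 + 282902 = 379310
T ≈ 55.47 °C (< 100 °C, so full condensation is consistent).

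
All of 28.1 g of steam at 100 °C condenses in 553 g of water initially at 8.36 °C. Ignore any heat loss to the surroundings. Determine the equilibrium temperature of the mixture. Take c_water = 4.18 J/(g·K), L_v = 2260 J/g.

T_f ≈ 38.9 °C

Net heat exchanged in the isolated system is zero:
latent heat released on condensation: 28.1×2260 = 63506
  condensate cools 100→T: 28.1×4.18×(T − 100) = 117.46(T − 100)
  original water: 2311.5(T − 8.36)
2429 T = 63506 + 11746 + 19324 = 94576
T ≈ 38.94 °C (< 100 °C, so full condensation is consistent).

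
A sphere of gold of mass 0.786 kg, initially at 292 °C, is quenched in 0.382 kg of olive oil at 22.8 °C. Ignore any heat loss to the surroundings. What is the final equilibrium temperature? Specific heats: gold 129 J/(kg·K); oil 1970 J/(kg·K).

T_f ≈ 54.8 °C

|Q_gold| = |Q_oil|:
0.786×129×(292 − T) = 0.382×1970×(T − 22.8)
101.39(292 − T) = 752.54(T − 22.8)
853.93 T = 46765  ⇒  T ≈ 54.76 °C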